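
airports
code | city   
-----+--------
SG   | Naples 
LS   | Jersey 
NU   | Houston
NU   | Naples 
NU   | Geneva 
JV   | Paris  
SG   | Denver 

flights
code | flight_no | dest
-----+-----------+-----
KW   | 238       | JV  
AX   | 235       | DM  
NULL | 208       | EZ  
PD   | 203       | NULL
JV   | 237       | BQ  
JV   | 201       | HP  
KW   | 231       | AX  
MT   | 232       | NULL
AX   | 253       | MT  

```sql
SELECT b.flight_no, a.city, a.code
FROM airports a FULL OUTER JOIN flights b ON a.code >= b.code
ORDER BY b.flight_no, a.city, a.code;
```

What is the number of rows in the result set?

48

FULL OUTER JOIN keeps every row from both sides; unmatched rows get NULL for the other side's columns.
Matching on a.code >= b.code. A NULL in a compared column never satisfies the condition.
- a[0] code=SG → 8 match(es) in b → 8 row(s).
- a[1] code=LS → 6 match(es) in b → 6 row(s).
- a[2] code=NU → 7 match(es) in b → 7 row(s).
- a[3] code=NU → 7 match(es) in b → 7 row(s).
- a[4] code=NU → 7 match(es) in b → 7 row(s).
- a[5] code=JV → 4 match(es) in b → 4 row(s).
- a[6] code=SG → 8 match(es) in b → 8 row(s).
- 1 row(s) from b found no a partner → padded with NULL.
Total: 47 matched + 1 padded = 48 rows.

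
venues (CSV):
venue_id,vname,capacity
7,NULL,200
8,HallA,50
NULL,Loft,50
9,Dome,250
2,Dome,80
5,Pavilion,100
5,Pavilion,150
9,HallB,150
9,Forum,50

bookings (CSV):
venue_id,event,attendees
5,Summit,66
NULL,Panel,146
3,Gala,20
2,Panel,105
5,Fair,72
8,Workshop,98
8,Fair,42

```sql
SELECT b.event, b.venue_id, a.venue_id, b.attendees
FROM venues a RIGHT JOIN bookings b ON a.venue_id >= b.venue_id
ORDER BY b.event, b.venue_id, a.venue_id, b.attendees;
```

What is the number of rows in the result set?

38

RIGHT JOIN keeps every row from `bookings`; unmatched rows get NULL for `venues`'s columns.
Matching on a.venue_id >= b.venue_id. A NULL in a compared column never satisfies the condition.
- venue_id=7: 4 matching b row(s), so 4 row(s) emitted.
- venue_id=8: 6 matching b row(s), so 6 row(s) emitted.
- venue_id=NULL: no matching b row.
- venue_id=9: 6 matching b row(s), so 6 row(s) emitted.
- venue_id=2: 1 matching b row(s), so 1 row(s) emitted.
- venue_id=5: 4 matching b row(s), so 4 row(s) emitted.
- venue_id=5: 4 matching b row(s), so 4 row(s) emitted.
- venue_id=9: 6 matching b row(s), so 6 row(s) emitted.
- venue_id=9: 6 matching b row(s), so 6 row(s) emitted.
- plus 1 unmatched b row(s), each kept with NULL a columns.
Total: 37 matched + 1 padded = 38 rows.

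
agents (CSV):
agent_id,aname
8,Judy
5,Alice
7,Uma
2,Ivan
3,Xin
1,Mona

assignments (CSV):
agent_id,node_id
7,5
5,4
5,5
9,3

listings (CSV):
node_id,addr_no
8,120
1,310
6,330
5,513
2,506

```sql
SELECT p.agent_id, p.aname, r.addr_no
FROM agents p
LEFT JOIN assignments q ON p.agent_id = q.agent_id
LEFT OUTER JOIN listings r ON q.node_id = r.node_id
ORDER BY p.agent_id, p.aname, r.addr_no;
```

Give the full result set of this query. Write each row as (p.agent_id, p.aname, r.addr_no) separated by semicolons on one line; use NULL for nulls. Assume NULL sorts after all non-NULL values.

(1, Mona, NULL); (2, Ivan, NULL); (3, Xin, NULL); (5, Alice, 513); (5, Alice, NULL); (7, Uma, 513); (8, Judy, NULL)

Evaluate left to right. First `agents p LEFT JOIN assignments q` on agent_id: 7 row(s).
Then LEFT JOIN `listings r` on node_id: each of those 7 rows is kept; rows whose q.node_id has no match in r get NULL for r's columns.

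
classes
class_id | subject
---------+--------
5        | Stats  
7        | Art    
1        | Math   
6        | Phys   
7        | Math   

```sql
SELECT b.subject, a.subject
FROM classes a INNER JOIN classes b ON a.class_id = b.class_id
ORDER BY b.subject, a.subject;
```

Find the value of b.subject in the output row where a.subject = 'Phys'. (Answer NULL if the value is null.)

INNER JOIN keeps only pairs where the ON condition holds.
Matching on a.class_id = b.class_id.
- a (class_id=5) pairs with 1 row(s) of b.
- a (class_id=7) pairs with 2 row(s) of b.
- a (class_id=1) pairs with 1 row(s) of b.
- a (class_id=6) pairs with 1 row(s) of b.
- a (class_id=7) pairs with 2 row(s) of b.

Phys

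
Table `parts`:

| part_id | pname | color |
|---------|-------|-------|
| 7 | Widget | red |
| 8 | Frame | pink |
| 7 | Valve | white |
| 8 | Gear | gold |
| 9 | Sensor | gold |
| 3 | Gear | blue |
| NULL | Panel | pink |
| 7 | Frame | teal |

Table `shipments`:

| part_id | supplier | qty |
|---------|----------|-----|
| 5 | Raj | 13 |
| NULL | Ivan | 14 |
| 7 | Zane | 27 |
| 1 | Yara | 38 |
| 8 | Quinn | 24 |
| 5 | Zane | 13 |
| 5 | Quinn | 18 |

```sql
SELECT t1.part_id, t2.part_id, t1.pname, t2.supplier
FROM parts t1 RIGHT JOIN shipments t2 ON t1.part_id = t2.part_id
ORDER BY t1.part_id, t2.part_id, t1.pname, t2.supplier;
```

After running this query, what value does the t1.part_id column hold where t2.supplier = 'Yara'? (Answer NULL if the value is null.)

NULL

RIGHT JOIN keeps every row from `shipments`; unmatched rows get NULL for `parts`'s columns.
Matching on t1.part_id = t2.part_id. A NULL in a compared column never satisfies the condition.
Matched pairs: 5; unmatched t2 rows kept: 5.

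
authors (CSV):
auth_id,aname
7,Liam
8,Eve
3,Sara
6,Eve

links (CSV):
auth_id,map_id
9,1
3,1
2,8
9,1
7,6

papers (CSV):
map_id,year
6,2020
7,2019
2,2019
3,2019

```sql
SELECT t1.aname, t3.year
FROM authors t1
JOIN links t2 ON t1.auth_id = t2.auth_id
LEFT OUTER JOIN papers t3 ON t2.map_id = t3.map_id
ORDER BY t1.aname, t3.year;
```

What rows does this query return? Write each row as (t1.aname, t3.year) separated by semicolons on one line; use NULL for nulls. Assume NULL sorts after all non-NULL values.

Joins associate left-to-right: authors INNER JOIN links on auth_id gives 2 intermediate row(s).
Then LEFT JOIN `papers t3` on map_id: each of those 2 rows is kept; rows whose t2.map_id has no match in t3 get NULL for t3's columns.

(Liam, 2020); (Sara, NULL)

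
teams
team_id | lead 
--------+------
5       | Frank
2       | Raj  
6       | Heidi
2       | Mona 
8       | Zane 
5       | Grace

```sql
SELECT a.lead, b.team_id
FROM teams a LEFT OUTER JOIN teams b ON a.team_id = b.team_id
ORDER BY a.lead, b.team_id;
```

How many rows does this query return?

10

LEFT JOIN keeps every row from `teams a`; unmatched rows get NULL for `teams b`'s columns.
Matching on a.team_id = b.team_id.
- a row (team_id=5): matches 2 b row(s) → 2 output row(s).
- a row (team_id=2): matches 2 b row(s) → 2 output row(s).
- a row (team_id=6): matches 1 b row(s) → 1 output row(s).
- a row (team_id=2): matches 2 b row(s) → 2 output row(s).
- a row (team_id=8): matches 1 b row(s) → 1 output row(s).
- a row (team_id=5): matches 2 b row(s) → 2 output row(s).
Total: 10 rows.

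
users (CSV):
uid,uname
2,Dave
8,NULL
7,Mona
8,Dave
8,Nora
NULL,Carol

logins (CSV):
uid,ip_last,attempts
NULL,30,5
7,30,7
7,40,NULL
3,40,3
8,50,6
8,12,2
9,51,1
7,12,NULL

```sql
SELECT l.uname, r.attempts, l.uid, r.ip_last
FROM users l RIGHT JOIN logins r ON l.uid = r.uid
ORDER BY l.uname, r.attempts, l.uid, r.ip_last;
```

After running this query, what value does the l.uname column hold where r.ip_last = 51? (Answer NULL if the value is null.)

NULL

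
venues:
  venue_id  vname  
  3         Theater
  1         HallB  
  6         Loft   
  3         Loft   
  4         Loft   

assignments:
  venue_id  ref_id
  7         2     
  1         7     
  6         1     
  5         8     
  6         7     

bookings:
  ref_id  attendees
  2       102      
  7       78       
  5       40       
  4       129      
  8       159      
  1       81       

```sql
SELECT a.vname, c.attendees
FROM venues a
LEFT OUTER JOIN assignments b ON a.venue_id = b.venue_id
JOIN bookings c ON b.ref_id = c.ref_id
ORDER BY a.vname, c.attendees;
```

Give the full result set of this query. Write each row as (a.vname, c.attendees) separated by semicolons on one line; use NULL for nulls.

(HallB, 78); (Loft, 78); (Loft, 81)

Evaluate left to right. First `venues a LEFT JOIN assignments b` on venue_id: 6 row(s).
Then INNER JOIN `bookings c` on ref_id: keep only rows whose b.ref_id appears in c.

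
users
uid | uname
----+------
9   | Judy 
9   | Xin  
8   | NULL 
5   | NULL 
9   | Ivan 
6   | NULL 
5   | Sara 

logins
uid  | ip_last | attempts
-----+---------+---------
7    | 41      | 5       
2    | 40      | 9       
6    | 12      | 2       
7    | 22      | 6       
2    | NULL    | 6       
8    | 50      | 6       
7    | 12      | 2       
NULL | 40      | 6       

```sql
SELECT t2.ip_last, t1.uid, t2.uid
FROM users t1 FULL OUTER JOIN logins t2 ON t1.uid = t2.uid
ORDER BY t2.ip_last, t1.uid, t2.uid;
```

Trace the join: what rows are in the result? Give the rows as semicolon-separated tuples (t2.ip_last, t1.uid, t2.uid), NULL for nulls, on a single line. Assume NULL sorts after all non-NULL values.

(12, 6, 6); (12, NULL, 7); (22, NULL, 7); (40, NULL, 2); (40, NULL, NULL); (41, NULL, 7); (50, 8, 8); (NULL, 5, NULL); (NULL, 5, NULL); (NULL, 9, NULL); (NULL, 9, NULL); (NULL, 9, NULL); (NULL, NULL, 2)

FULL OUTER JOIN keeps every row from both sides; unmatched rows get NULL for the other side's columns.
Matching on t1.uid = t2.uid. A NULL in a compared column never satisfies the condition.
- t1 row (uid=9): no match → kept, t2 columns NULL.
- t1 row (uid=9): no match → kept, t2 columns NULL.
- t1 row (uid=8): matches 1 t2 row(s) → 1 output row(s).
- t1 row (uid=5): no match → kept, t2 columns NULL.
- t1 row (uid=9): no match → kept, t2 columns NULL.
- t1 row (uid=6): matches 1 t2 row(s) → 1 output row(s).
- t1 row (uid=5): no match → kept, t2 columns NULL.
- plus 6 unmatched t2 row(s), each kept with NULL t1 columns.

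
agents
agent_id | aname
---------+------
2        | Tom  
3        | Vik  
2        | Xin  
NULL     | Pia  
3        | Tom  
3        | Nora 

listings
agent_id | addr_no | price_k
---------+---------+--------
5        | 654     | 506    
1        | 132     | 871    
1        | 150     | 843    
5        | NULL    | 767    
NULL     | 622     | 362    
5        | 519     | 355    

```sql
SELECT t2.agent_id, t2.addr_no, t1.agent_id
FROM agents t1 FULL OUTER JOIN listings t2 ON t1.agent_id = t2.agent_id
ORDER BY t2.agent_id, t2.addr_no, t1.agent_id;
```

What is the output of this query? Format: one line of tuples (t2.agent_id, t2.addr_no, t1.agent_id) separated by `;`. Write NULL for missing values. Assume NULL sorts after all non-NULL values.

FULL OUTER JOIN keeps every row from both sides; unmatched rows get NULL for the other side's columns.
Matching on t1.agent_id = t2.agent_id. A NULL in a compared column never satisfies the condition.
Matched pairs: 0; unmatched t1 rows kept: 6; unmatched t2 rows kept: 6.

(1, 132, NULL); (1, 150, NULL); (5, 519, NULL); (5, 654, NULL); (5, NULL, NULL); (NULL, 622, NULL); (NULL, NULL, 2); (NULL, NULL, 2); (NULL, NULL, 3); (NULL, NULL, 3); (NULL, NULL, 3); (NULL, NULL, NULL)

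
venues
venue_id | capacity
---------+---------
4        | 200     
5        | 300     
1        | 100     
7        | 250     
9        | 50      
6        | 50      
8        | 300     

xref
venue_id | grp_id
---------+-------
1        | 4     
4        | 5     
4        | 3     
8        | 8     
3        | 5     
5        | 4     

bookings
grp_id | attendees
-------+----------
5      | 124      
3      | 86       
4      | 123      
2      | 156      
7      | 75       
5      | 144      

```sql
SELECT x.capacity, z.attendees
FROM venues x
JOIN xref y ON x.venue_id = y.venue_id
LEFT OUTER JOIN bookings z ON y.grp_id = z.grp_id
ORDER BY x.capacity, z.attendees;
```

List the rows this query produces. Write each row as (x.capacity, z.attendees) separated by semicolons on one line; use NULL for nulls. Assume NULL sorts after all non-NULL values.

(100, 123); (200, 86); (200, 124); (200, 144); (300, 123); (300, NULL)

Evaluate left to right. First `venues x INNER JOIN xref y` on venue_id: 5 row(s).
Then LEFT JOIN `bookings z` on grp_id: each of those 5 rows is kept; rows whose y.grp_id has no match in z get NULL for z's columns.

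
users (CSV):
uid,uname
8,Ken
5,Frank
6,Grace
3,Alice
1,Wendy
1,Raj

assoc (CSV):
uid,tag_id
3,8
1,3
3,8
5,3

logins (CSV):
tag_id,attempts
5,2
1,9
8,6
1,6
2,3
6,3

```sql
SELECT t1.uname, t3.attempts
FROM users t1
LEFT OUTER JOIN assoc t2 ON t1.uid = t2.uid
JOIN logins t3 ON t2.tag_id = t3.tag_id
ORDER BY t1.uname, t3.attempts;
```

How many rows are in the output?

2

Joins associate left-to-right: users LEFT JOIN assoc on uid gives 7 intermediate row(s).
Then INNER JOIN `logins t3` on tag_id: keep only rows whose t2.tag_id appears in t3.
Result: 2 row(s).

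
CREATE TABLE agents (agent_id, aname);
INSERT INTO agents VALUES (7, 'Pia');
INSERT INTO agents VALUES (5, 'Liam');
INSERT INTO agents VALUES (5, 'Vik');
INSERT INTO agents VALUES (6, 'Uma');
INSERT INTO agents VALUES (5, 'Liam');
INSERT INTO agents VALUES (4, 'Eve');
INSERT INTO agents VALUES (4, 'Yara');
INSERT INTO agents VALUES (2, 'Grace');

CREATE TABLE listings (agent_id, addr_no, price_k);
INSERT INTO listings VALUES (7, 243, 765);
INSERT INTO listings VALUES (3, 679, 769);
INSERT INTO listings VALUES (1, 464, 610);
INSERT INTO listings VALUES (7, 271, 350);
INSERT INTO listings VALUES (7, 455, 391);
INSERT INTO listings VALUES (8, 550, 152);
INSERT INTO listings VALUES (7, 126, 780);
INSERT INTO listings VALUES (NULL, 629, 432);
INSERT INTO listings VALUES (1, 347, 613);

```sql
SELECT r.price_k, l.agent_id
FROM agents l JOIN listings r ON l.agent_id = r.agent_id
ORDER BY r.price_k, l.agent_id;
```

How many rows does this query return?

4

INNER JOIN keeps only pairs where the ON condition holds.
Matching on l.agent_id = r.agent_id. A NULL in a compared column never satisfies the condition.
Matched pairs: 4.
Total: 4 rows.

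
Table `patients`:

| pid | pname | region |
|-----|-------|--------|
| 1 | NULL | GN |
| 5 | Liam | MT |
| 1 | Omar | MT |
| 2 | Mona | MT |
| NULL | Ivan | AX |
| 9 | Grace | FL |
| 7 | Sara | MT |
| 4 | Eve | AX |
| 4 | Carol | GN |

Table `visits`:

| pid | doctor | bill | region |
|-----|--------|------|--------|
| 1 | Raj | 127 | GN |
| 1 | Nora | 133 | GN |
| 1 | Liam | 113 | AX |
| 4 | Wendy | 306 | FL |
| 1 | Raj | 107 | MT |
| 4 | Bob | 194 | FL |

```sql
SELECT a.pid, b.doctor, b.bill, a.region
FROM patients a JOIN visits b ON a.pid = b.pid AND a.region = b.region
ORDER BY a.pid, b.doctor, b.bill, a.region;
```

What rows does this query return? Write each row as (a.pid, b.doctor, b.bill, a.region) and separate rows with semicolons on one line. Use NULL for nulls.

(1, Nora, 133, GN); (1, Raj, 107, MT); (1, Raj, 127, GN)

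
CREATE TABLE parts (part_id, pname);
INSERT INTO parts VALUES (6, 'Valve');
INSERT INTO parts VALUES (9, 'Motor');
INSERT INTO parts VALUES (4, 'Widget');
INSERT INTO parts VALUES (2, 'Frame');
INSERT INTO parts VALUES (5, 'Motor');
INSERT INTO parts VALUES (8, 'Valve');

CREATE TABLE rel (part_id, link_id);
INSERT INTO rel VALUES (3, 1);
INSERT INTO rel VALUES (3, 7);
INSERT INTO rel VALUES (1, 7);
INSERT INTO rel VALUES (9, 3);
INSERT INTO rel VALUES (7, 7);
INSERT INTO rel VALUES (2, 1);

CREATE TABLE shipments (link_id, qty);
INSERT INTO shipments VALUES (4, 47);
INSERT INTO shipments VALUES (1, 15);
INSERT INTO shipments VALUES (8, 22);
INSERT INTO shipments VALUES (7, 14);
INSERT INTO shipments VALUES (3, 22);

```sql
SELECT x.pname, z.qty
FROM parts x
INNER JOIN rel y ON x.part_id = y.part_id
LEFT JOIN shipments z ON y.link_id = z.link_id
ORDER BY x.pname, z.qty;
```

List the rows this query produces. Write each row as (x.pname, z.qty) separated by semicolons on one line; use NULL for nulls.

(Frame, 15); (Motor, 22)

Joins associate left-to-right: parts INNER JOIN rel on part_id gives 2 intermediate row(s).
Then LEFT JOIN `shipments z` on link_id: each of those 2 rows is kept; rows whose y.link_id has no match in z get NULL for z's columns.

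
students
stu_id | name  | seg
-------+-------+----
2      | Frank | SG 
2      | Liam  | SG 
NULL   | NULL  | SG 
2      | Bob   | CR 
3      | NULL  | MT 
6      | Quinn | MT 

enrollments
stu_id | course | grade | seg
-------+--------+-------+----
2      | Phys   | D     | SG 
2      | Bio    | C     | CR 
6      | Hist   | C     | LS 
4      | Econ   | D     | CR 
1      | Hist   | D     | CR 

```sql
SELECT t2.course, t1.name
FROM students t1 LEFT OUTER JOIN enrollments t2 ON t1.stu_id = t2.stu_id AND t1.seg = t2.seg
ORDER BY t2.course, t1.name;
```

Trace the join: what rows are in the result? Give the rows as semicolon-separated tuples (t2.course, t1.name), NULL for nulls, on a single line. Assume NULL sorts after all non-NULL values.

(Bio, Bob); (Phys, Frank); (Phys, Liam); (NULL, Quinn); (NULL, NULL); (NULL, NULL)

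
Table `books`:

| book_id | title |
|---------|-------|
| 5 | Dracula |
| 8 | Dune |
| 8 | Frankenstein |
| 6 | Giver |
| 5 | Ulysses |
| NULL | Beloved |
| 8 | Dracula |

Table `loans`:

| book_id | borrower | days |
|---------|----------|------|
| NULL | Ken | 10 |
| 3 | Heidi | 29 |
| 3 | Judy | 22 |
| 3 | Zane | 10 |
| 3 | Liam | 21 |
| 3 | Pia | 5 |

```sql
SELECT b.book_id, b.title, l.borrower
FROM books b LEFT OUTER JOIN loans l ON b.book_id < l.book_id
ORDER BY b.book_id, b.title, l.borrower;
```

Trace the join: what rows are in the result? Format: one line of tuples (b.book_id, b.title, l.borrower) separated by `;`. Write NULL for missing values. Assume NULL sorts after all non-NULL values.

(5, Dracula, NULL); (5, Ulysses, NULL); (6, Giver, NULL); (8, Dracula, NULL); (8, Dune, NULL); (8, Frankenstein, NULL); (NULL, Beloved, NULL)

LEFT JOIN keeps every row from `books`; unmatched rows get NULL for `loans`'s columns.
Matching on b.book_id < l.book_id. A NULL in a compared column never satisfies the condition.
- book_id=5: no l row matches, row kept with l columns NULL.
- book_id=8: no l row matches, row kept with l columns NULL.
- book_id=8: no l row matches, row kept with l columns NULL.
- book_id=6: no l row matches, row kept with l columns NULL.
- book_id=5: no l row matches, row kept with l columns NULL.
- book_id=NULL: no l row matches, row kept with l columns NULL.
- book_id=8: no l row matches, row kept with l columns NULL.
After projecting and ordering:
b.book_id | b.title | l.borrower
5 | Dracula | NULL
5 | Ulysses | NULL
6 | Giver | NULL
8 | Dracula | NULL
8 | Dune | NULL
8 | Frankenstein | NULL
NULL | Beloved | NULL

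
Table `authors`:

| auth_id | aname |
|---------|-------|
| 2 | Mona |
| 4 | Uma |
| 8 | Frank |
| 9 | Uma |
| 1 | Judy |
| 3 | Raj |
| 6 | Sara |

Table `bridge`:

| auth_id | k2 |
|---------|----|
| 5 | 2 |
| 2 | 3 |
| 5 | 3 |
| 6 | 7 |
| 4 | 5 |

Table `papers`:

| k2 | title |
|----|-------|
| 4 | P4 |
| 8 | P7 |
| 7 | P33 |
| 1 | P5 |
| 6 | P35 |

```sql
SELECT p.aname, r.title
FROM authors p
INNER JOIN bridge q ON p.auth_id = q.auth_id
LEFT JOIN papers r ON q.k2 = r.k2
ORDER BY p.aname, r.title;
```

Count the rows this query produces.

3

Joins associate left-to-right: authors INNER JOIN bridge on auth_id gives 3 intermediate row(s).
Then LEFT JOIN `papers r` on k2: each of those 3 rows is kept; rows whose q.k2 has no match in r get NULL for r's columns.
Result: 3 row(s).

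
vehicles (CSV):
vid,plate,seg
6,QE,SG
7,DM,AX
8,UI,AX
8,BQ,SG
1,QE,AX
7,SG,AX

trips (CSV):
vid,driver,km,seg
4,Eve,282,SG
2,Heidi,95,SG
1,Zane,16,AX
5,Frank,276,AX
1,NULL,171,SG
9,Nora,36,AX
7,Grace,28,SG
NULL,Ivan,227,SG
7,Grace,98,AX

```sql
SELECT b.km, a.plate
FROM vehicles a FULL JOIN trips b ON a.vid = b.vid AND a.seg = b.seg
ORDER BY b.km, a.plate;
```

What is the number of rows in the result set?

13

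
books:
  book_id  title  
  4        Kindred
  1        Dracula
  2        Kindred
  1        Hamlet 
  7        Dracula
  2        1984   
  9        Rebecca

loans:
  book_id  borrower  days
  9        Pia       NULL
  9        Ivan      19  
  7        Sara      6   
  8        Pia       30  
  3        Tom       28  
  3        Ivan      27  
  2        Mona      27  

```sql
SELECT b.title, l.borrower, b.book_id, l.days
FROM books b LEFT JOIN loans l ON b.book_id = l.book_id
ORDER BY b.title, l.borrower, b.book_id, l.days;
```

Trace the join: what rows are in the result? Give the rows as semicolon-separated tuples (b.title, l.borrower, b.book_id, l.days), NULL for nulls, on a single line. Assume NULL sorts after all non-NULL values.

(1984, Mona, 2, 27); (Dracula, Sara, 7, 6); (Dracula, NULL, 1, NULL); (Hamlet, NULL, 1, NULL); (Kindred, Mona, 2, 27); (Kindred, NULL, 4, NULL); (Rebecca, Ivan, 9, 19); (Rebecca, Pia, 9, NULL)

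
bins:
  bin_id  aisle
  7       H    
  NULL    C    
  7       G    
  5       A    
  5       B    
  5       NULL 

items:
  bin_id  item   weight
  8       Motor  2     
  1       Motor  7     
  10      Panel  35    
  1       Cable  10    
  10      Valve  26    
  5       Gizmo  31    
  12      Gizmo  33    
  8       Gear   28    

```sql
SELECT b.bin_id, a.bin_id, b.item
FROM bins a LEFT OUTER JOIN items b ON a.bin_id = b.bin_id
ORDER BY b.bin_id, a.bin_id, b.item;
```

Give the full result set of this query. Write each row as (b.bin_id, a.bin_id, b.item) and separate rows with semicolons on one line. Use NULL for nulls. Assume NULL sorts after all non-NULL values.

(5, 5, Gizmo); (5, 5, Gizmo); (5, 5, Gizmo); (NULL, 7, NULL); (NULL, 7, NULL); (NULL, NULL, NULL)

LEFT JOIN keeps every row from `bins`; unmatched rows get NULL for `items`'s columns.
Matching on a.bin_id = b.bin_id. A NULL in a compared column never satisfies the condition.
Matched pairs: 3; unmatched a rows kept: 3.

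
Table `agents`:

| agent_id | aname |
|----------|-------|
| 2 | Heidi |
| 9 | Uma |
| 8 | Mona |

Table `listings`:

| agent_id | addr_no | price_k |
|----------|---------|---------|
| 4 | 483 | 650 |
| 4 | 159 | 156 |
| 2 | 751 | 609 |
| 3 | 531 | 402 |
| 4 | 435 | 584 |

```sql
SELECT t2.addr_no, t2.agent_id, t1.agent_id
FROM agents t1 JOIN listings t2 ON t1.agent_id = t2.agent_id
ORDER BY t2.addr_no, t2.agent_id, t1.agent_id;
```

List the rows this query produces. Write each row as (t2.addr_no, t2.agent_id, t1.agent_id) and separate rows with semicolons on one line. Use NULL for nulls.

(751, 2, 2)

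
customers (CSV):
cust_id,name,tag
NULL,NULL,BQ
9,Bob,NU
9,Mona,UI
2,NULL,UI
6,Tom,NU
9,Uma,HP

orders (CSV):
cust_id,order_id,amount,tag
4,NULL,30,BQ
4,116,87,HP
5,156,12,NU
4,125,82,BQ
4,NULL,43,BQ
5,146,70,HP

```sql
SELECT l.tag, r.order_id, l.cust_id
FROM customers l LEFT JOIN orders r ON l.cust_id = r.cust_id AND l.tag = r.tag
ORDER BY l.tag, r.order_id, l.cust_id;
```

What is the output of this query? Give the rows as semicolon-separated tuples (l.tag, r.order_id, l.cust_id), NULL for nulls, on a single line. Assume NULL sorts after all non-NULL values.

(BQ, NULL, NULL); (HP, NULL, 9); (NU, NULL, 6); (NU, NULL, 9); (UI, NULL, 2); (UI, NULL, 9)

LEFT JOIN keeps every row from `customers`; unmatched rows get NULL for `orders`'s columns.
Matching on l.cust_id = r.cust_id AND l.tag = r.tag. A NULL in a compared column never satisfies the condition.
- cust_id=NULL, tag=BQ: no r row matches, row kept with r columns NULL.
- cust_id=9, tag=NU: no r row matches, row kept with r columns NULL.
- cust_id=9, tag=UI: no r row matches, row kept with r columns NULL.
- cust_id=2, tag=UI: no r row matches, row kept with r columns NULL.
- cust_id=6, tag=NU: no r row matches, row kept with r columns NULL.
- cust_id=9, tag=HP: no r row matches, row kept with r columns NULL.
After projecting and ordering:
l.tag | r.order_id | l.cust_id
BQ | NULL | NULL
HP | NULL | 9
NU | NULL | 6
NU | NULL | 9
UI | NULL | 2
UI | NULL | 9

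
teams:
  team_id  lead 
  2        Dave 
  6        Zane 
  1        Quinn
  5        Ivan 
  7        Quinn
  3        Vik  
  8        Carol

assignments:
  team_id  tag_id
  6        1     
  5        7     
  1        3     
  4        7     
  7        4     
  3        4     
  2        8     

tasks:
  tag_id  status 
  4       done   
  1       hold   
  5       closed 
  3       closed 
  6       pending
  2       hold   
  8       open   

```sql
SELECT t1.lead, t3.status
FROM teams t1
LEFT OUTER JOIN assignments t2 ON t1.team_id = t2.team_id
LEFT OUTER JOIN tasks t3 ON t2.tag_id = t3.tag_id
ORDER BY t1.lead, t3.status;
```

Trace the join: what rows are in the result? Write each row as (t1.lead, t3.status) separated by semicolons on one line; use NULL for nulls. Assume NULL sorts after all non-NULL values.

(Carol, NULL); (Dave, open); (Ivan, NULL); (Quinn, closed); (Quinn, done); (Vik, done); (Zane, hold)

Evaluate left to right. First `teams t1 LEFT JOIN assignments t2` on team_id: 7 row(s).
Then LEFT JOIN `tasks t3` on tag_id: each of those 7 rows is kept; rows whose t2.tag_id has no match in t3 get NULL for t3's columns.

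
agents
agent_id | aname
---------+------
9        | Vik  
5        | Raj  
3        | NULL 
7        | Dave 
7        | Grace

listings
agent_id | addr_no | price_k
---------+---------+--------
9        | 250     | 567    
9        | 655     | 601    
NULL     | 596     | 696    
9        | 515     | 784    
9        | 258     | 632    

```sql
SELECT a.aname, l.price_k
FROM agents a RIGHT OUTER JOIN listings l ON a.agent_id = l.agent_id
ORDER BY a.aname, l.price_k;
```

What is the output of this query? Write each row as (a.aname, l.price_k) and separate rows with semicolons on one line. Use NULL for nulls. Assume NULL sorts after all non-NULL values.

RIGHT JOIN keeps every row from `listings`; unmatched rows get NULL for `agents`'s columns.
Matching on a.agent_id = l.agent_id. A NULL in a compared column never satisfies the condition.
- a (agent_id=9) pairs with 4 row(s) of l.
- a (agent_id=5) has no partner in l.
- a (agent_id=3) has no partner in l.
- a (agent_id=7) has no partner in l.
- a (agent_id=7) has no partner in l.
- plus 1 unmatched l row(s), each kept with NULL a columns.
After projecting and ordering:
a.aname | l.price_k
Vik | 567
Vik | 601
Vik | 632
Vik | 784
NULL | 696

(Vik, 567); (Vik, 601); (Vik, 632); (Vik, 784); (NULL, 696)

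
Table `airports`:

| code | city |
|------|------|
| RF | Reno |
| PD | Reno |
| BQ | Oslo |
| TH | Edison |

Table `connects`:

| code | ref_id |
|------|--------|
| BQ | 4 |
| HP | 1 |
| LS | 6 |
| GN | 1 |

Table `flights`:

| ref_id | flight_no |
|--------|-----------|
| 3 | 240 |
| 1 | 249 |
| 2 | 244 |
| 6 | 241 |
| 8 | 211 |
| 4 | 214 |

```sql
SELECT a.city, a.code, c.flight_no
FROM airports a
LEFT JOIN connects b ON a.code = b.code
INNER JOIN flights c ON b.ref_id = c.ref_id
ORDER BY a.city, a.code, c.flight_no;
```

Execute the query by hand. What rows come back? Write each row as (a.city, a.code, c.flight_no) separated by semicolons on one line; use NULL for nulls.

(Oslo, BQ, 214)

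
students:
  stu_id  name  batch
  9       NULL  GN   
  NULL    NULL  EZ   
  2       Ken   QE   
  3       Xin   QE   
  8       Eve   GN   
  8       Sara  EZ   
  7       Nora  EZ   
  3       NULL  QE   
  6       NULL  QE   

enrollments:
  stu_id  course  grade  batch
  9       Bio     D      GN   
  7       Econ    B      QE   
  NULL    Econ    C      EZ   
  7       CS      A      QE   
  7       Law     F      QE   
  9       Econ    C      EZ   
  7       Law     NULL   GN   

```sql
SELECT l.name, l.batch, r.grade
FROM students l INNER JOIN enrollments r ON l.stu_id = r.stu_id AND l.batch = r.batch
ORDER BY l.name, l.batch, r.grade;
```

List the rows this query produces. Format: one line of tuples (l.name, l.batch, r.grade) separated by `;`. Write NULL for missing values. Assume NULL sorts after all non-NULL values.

INNER JOIN keeps only pairs where the ON condition holds.
Matching on l.stu_id = r.stu_id AND l.batch = r.batch. A NULL in a compared column never satisfies the condition.
- l row (stu_id=9, batch=GN): matches 1 r row(s) → 1 output row(s).
- l row (stu_id=NULL, batch=EZ): no match → dropped.
- l row (stu_id=2, batch=QE): no match → dropped.
- l row (stu_id=3, batch=QE): no match → dropped.
- l row (stu_id=8, batch=GN): no match → dropped.
- l row (stu_id=8, batch=EZ): no match → dropped.
- l row (stu_id=7, batch=EZ): no match → dropped.
- l row (stu_id=3, batch=QE): no match → dropped.
- l row (stu_id=6, batch=QE): no match → dropped.
After projecting and ordering:
l.name | l.batch | r.grade
NULL | GN | D

(NULL, GN, D)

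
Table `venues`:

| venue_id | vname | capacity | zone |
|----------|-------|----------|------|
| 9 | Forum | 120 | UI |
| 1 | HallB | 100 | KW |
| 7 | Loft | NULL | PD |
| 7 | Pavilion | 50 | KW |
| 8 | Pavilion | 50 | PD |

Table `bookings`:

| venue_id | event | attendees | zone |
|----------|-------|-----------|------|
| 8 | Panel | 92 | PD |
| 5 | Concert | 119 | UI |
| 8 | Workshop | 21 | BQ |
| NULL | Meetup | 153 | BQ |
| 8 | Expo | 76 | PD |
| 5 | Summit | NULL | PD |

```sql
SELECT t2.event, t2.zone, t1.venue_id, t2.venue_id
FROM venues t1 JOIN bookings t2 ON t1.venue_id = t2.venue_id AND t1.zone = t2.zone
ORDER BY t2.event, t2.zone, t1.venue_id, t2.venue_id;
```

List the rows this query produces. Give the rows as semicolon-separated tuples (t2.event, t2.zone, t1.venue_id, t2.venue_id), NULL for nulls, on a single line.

INNER JOIN keeps only pairs where the ON condition holds.
Matching on t1.venue_id = t2.venue_id AND t1.zone = t2.zone. A NULL in a compared column never satisfies the condition.
Matched pairs: 2.

(Expo, PD, 8, 8); (Panel, PD, 8, 8)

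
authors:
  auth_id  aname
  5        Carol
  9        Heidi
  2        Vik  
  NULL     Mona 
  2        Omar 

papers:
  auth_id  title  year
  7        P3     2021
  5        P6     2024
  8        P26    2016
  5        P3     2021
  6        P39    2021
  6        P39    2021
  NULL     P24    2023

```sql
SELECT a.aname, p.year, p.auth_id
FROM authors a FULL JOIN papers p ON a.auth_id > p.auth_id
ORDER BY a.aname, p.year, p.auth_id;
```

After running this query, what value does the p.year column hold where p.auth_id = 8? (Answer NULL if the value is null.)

2016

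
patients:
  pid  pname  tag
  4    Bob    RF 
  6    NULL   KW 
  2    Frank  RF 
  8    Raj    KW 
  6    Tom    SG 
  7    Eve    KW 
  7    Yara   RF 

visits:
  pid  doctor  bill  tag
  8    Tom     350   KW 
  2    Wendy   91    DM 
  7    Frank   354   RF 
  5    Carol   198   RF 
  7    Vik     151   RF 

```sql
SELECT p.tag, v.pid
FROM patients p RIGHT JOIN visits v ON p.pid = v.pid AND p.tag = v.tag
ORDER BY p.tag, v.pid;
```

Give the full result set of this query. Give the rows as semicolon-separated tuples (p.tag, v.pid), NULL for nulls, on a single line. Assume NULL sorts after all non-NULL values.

(KW, 8); (RF, 7); (RF, 7); (NULL, 2); (NULL, 5)

RIGHT JOIN keeps every row from `visits`; unmatched rows get NULL for `patients`'s columns.
Matching on p.pid = v.pid AND p.tag = v.tag.
- p row (pid=4, tag=RF): no match.
- p row (pid=6, tag=KW): no match.
- p row (pid=2, tag=RF): no match.
- p row (pid=8, tag=KW): matches 1 v row(s) → 1 output row(s).
- p row (pid=6, tag=SG): no match.
- p row (pid=7, tag=KW): no match.
- p row (pid=7, tag=RF): matches 2 v row(s) → 2 output row(s).
- 2 row(s) from v found no p partner → padded with NULL.
After projecting and ordering:
p.tag | v.pid
KW | 8
RF | 7
RF | 7
NULL | 2
NULL | 5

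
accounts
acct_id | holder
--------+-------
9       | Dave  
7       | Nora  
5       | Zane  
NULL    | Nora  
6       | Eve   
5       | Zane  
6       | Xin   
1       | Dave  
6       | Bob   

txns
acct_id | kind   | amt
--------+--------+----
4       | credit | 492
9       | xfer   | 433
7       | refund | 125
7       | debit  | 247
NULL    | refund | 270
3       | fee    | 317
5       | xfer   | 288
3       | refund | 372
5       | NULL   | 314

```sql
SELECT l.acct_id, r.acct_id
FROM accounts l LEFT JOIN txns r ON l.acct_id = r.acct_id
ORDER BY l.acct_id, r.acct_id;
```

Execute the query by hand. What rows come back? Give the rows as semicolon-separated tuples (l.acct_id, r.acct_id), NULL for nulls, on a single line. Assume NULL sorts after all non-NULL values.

LEFT JOIN keeps every row from `accounts`; unmatched rows get NULL for `txns`'s columns.
Matching on l.acct_id = r.acct_id. A NULL in a compared column never satisfies the condition.
Matched pairs: 7; unmatched l rows kept: 5.

(1, NULL); (5, 5); (5, 5); (5, 5); (5, 5); (6, NULL); (6, NULL); (6, NULL); (7, 7); (7, 7); (9, 9); (NULL, NULL)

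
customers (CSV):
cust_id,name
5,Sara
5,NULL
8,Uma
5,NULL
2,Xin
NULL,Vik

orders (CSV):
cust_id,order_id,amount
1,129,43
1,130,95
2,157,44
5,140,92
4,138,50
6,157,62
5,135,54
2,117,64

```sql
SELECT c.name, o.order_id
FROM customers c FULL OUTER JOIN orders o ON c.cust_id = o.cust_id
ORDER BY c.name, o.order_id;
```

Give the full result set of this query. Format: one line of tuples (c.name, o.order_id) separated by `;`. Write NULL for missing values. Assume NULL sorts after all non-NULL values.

(Sara, 135); (Sara, 140); (Uma, NULL); (Vik, NULL); (Xin, 117); (Xin, 157); (NULL, 129); (NULL, 130); (NULL, 135); (NULL, 135); (NULL, 138); (NULL, 140); (NULL, 140); (NULL, 157)

FULL OUTER JOIN keeps every row from both sides; unmatched rows get NULL for the other side's columns.
Matching on c.cust_id = o.cust_id. A NULL in a compared column never satisfies the condition.
- c[0] cust_id=5 → 2 match(es) in o → 2 row(s).
- c[1] cust_id=5 → 2 match(es) in o → 2 row(s).
- c[2] cust_id=8 → no match; kept with NULLs on the o side.
- c[3] cust_id=5 → 2 match(es) in o → 2 row(s).
- c[4] cust_id=2 → 2 match(es) in o → 2 row(s).
- c[5] cust_id=NULL → no match; kept with NULLs on the o side.
- plus 4 unmatched o row(s), each kept with NULL c columns.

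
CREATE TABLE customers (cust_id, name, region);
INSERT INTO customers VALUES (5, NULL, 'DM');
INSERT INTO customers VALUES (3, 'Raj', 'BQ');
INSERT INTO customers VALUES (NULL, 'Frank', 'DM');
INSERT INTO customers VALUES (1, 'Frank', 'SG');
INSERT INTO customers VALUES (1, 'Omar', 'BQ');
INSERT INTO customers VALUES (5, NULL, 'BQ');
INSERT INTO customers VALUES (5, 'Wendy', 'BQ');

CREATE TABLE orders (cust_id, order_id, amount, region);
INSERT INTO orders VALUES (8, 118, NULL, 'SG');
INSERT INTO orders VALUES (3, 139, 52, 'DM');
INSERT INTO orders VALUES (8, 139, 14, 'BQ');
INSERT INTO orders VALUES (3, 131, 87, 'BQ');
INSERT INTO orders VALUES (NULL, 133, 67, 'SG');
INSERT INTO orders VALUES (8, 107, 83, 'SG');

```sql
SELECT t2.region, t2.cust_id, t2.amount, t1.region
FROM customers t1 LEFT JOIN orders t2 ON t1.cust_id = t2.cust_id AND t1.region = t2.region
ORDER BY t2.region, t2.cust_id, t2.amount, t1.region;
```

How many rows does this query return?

LEFT JOIN keeps every row from `customers`; unmatched rows get NULL for `orders`'s columns.
Matching on t1.cust_id = t2.cust_id AND t1.region = t2.region. A NULL in a compared column never satisfies the condition.
- cust_id=5, region=DM: no t2 row matches, row kept with t2 columns NULL.
- cust_id=3, region=BQ: 1 matching t2 row(s), so 1 row(s) emitted.
- cust_id=NULL, region=DM: no t2 row matches, row kept with t2 columns NULL.
- cust_id=1, region=SG: no t2 row matches, row kept with t2 columns NULL.
- cust_id=1, region=BQ: no t2 row matches, row kept with t2 columns NULL.
- cust_id=5, region=BQ: no t2 row matches, row kept with t2 columns NULL.
- cust_id=5, region=BQ: no t2 row matches, row kept with t2 columns NULL.
Total: 1 matched + 6 padded = 7 rows.

7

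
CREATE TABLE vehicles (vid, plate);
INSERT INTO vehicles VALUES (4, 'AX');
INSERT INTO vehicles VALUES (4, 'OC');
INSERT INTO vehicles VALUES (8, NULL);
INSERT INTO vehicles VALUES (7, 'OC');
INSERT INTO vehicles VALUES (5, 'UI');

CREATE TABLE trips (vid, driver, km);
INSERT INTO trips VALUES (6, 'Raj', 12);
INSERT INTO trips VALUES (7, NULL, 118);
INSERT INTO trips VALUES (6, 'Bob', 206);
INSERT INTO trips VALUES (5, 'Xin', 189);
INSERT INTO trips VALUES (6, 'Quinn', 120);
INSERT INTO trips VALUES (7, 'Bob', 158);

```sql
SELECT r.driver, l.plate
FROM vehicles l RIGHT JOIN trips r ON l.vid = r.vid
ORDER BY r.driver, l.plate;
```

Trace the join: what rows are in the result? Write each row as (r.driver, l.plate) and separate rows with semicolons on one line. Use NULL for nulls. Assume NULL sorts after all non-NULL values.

RIGHT JOIN keeps every row from `trips`; unmatched rows get NULL for `vehicles`'s columns.
Matching on l.vid = r.vid.
- l (vid=4) has no partner in r.
- l (vid=4) has no partner in r.
- l (vid=8) has no partner in r.
- l (vid=7) pairs with 2 row(s) of r.
- l (vid=5) pairs with 1 row(s) of r.
- plus 3 unmatched r row(s), each kept with NULL l columns.
After projecting and ordering:
r.driver | l.plate
Bob | OC
Bob | NULL
Quinn | NULL
Raj | NULL
Xin | UI
NULL | OC

(Bob, OC); (Bob, NULL); (Quinn, NULL); (Raj, NULL); (Xin, UI); (NULL, OC)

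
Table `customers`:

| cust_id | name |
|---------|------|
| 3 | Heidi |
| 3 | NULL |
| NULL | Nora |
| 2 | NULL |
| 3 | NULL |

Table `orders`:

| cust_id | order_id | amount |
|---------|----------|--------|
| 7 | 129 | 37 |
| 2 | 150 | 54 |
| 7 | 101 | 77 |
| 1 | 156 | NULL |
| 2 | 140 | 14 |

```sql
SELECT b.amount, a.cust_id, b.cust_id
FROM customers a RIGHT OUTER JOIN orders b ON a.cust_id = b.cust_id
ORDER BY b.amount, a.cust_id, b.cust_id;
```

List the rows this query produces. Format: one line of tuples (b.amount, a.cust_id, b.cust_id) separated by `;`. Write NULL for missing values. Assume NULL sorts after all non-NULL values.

RIGHT JOIN keeps every row from `orders`; unmatched rows get NULL for `customers`'s columns.
Matching on a.cust_id = b.cust_id. A NULL in a compared column never satisfies the condition.
- a (cust_id=3) has no partner in b.
- a (cust_id=3) has no partner in b.
- a (cust_id=NULL) has no partner in b.
- a (cust_id=2) pairs with 2 row(s) of b.
- a (cust_id=3) has no partner in b.
- 3 row(s) from b found no a partner → padded with NULL.
After projecting and ordering:
b.amount | a.cust_id | b.cust_id
14 | 2 | 2
37 | NULL | 7
54 | 2 | 2
77 | NULL | 7
NULL | NULL | 1

(14, 2, 2); (37, NULL, 7); (54, 2, 2); (77, NULL, 7); (NULL, NULL, 1)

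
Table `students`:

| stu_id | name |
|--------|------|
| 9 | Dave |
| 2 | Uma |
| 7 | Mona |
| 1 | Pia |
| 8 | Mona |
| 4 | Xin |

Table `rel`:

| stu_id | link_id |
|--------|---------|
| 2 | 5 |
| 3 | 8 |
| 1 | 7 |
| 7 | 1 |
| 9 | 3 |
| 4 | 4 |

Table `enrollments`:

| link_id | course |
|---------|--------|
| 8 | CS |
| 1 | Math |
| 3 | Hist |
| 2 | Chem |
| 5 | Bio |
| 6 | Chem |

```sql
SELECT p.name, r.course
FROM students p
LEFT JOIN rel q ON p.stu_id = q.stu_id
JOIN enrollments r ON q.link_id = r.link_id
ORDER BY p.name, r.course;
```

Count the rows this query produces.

3

Step 1 — p LEFT JOIN q on stu_id → 6 row(s).
Then INNER JOIN `enrollments r` on link_id: keep only rows whose q.link_id appears in r.
Result: 3 row(s).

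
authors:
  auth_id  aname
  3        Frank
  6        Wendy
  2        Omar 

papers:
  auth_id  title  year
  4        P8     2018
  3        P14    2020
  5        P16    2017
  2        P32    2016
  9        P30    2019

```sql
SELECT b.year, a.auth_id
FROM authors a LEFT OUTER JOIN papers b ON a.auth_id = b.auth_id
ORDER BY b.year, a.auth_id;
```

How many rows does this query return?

3

LEFT JOIN keeps every row from `authors`; unmatched rows get NULL for `papers`'s columns.
Matching on a.auth_id = b.auth_id.
Matched pairs: 2; unmatched a rows kept: 1.
Total: 2 matched + 1 padded = 3 rows.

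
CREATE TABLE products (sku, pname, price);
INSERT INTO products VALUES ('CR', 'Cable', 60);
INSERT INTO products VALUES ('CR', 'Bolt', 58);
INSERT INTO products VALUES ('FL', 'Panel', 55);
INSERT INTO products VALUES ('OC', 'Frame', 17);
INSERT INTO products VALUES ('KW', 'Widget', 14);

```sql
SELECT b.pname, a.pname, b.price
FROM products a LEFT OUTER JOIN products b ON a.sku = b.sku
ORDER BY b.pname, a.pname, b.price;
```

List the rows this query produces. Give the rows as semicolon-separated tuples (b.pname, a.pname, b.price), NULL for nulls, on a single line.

(Bolt, Bolt, 58); (Bolt, Cable, 58); (Cable, Bolt, 60); (Cable, Cable, 60); (Frame, Frame, 17); (Panel, Panel, 55); (Widget, Widget, 14)

LEFT JOIN keeps every row from `products a`; unmatched rows get NULL for `products b`'s columns.
Matching on a.sku = b.sku.
- sku=CR: 2 matching b row(s), so 2 row(s) emitted.
- sku=CR: 2 matching b row(s), so 2 row(s) emitted.
- sku=FL: 1 matching b row(s), so 1 row(s) emitted.
- sku=OC: 1 matching b row(s), so 1 row(s) emitted.
- sku=KW: 1 matching b row(s), so 1 row(s) emitted.
After projecting and ordering:
b.pname | a.pname | b.price
Bolt | Bolt | 58
Bolt | Cable | 58
Cable | Bolt | 60
Cable | Cable | 60
Frame | Frame | 17
Panel | Panel | 55
Widget | Widget | 14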